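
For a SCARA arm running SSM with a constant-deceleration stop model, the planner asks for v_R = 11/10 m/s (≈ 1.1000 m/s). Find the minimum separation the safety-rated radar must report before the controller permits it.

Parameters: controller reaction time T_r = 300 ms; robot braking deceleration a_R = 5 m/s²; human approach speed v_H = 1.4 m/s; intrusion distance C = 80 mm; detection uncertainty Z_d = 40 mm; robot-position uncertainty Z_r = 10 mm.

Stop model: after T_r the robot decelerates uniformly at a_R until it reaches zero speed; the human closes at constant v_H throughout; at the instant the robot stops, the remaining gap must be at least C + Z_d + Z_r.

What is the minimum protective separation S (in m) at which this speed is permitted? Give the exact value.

braking lasts T_s = (11/10)/5 = 0.2200 s
reaction-phase robot travel = 1.1000·0.3000 = 0.3300 m
braking distance = 1.1000²/(2·5.0000) = 0.1210 m
person approaches 1.4000·(0.3000+0.2200) = 0.7280 m
residual clearance needed = 0.0800+0.0400+0.0100 = 0.1300 m
S_min ≈ 0.3300+0.1210+0.7280+0.1300  ⇒  S_min = 1309/1000 m

S_min = 1309/1000 m = 1.3090 m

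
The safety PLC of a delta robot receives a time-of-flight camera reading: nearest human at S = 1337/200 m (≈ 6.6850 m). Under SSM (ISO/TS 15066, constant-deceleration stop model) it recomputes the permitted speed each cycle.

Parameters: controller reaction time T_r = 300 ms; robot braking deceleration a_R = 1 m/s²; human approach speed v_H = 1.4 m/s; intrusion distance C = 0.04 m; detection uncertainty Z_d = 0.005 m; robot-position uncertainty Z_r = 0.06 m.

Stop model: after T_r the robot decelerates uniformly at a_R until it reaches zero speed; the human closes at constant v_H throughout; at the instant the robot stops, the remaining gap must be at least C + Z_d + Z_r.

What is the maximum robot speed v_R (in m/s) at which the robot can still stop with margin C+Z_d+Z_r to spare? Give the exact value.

v_R_max = 11/5 m/s = 2.2000 m/s

quadratic (1/2)·v² + (17/10)·v + (-154/25) = 0
  disc = (17/10)² − 4·(1/2)·(-154/25) = 1521/100 ; √disc = 39/10
  v_R = (−(17/10) + 39/10) / (2·(1/2)) = 11/5 m/s
check:
T_s = v_R/a_R = (11/5)/1 = 2.2000 s
robot covers v_R·T_r = 2.2000·0.3000 = 0.6600 m before braking
robot covers 2.2000·2.2000 − ½·1.0000·2.2000² = 2.4200 m while stopping
person approaches 1.4000·(0.3000+2.2000) = 3.5000 m
residual clearance needed = 0.0400+0.0050+0.0600 = 0.1050 m
sum ≈ 0.6600+2.4200+3.5000+0.1050 ≈ 6.6850 m = S ✓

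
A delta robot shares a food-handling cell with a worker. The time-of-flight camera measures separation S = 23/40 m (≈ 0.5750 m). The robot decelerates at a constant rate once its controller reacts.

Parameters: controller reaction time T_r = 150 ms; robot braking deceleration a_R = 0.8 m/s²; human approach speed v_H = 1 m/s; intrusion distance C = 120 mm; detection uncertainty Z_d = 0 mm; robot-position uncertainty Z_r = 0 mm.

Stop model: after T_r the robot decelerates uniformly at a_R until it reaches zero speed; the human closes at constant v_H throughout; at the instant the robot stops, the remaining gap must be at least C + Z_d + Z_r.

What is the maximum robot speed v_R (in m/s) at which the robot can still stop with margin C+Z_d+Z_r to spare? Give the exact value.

v_R_max = 1/5 m/s = 0.2000 m/s

at the boundary: (5/8)·v² + (7/5)·v + (-61/200) = 0
  disc = (7/5)² − 4·(5/8)·(-61/200) = 1089/400 ; √disc = 33/20
  v_R = (−(7/5) + 33/20) / (2·(5/8)) = 1/5 m/s
check:
T_s = v_R/a_R = (1/5)/(4/5) = 0.2500 s
robot covers v_R·T_r = 0.2000·0.1500 = 0.0300 m before braking
braking distance = 0.2000²/(2·0.8000) = 0.0250 m
human over T_r+T_s: 1.0000·(0.1500+0.2500) = 0.4000 m
C+Z_d+Z_r = 0.1200+0.0000+0.0000 = 0.1200 m
sum ≈ 0.0300+0.0250+0.4000+0.1200 ≈ 0.5750 m = S ✓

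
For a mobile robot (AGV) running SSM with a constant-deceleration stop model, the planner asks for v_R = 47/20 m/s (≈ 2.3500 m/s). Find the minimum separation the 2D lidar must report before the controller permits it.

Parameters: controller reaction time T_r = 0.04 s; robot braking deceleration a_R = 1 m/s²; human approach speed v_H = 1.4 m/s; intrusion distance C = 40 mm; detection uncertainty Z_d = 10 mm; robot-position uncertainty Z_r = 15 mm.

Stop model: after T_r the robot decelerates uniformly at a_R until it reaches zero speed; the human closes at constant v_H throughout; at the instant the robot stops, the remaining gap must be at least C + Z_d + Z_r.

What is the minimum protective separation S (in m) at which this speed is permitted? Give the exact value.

S_min = 5013/800 m = 6.2663 m

stop time T_s = (47/20)/1 = 2.3500 s
robot in T_r: 2.3500·0.0400 = 0.0940 m
robot covers 2.3500·2.3500 − ½·1.0000·2.3500² = 2.7612 m while stopping
human over T_r+T_s: 1.4000·(0.0400+2.3500) = 3.3460 m
residual clearance needed = 0.0400+0.0100+0.0150 = 0.0650 m
S_min ≈ 0.0940+2.7612+3.3460+0.0650  ⇒  S_min = 5013/800 m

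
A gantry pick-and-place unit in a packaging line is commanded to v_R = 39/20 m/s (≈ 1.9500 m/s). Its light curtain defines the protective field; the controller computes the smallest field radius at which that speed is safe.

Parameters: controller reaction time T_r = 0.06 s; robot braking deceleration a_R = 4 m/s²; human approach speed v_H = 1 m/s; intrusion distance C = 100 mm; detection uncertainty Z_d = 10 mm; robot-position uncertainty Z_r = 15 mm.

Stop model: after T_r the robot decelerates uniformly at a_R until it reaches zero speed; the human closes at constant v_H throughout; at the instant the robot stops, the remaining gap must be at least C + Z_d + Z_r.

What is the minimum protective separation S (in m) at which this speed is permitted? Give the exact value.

stop time T_s = (39/20)/4 = 0.4875 s
robot in T_r: 1.9500·0.0600 = 0.1170 m
robot covers 1.9500·0.4875 − ½·4.0000·0.4875² = 0.4753 m while stopping
human closes 1.0000·0.5475 = 0.5475 m
residual clearance needed = 0.1000+0.0100+0.0150 = 0.1250 m
S_min ≈ 0.1170+0.4753+0.5475+0.1250  ⇒  S_min = 20237/16000 m

S_min = 20237/16000 m = 1.2648 m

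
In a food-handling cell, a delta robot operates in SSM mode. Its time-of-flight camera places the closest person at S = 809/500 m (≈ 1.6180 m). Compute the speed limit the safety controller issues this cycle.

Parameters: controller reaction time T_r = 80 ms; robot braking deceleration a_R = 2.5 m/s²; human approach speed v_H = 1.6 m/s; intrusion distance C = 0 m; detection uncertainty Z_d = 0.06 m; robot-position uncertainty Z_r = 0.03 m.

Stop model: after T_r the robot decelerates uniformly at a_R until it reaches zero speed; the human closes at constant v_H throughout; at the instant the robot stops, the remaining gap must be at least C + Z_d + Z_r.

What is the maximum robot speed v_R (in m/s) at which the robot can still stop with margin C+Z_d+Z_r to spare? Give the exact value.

at the boundary: (1/5)·v² + (18/25)·v + (-7/5) = 0
  disc = (18/25)² − 4·(1/5)·(-7/5) = 1024/625 ; √disc = 32/25
  v_R = (−(18/25) + 32/25) / (2·(1/5)) = 7/5 m/s
check:
stop time T_s = (7/5)/(5/2) = 0.5600 s
robot covers v_R·T_r = 1.4000·0.0800 = 0.1120 m before braking
robot covers 1.4000·0.5600 − ½·2.5000·0.5600² = 0.3920 m while stopping
human closes 1.6000·0.6400 = 1.0240 m
C+Z_d+Z_r = 0.0000+0.0600+0.0300 = 0.0900 m
sum ≈ 0.1120+0.3920+1.0240+0.0900 ≈ 1.6180 m = S ✓

v_R_max = 7/5 m/s = 1.4000 m/s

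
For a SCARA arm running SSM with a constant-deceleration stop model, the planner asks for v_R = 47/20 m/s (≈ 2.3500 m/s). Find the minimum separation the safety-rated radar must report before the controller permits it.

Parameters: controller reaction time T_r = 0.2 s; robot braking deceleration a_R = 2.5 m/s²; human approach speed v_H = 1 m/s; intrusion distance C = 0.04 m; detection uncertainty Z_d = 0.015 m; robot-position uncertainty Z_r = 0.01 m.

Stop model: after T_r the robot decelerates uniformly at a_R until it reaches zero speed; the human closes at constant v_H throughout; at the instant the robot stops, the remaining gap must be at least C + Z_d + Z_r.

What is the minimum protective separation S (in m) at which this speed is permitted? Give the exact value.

T_s = v_R/a_R = (47/20)/(5/2) = 0.9400 s
robot covers v_R·T_r = 2.3500·0.2000 = 0.4700 m before braking
robot covers 2.3500·0.9400 − ½·2.5000·0.9400² = 1.1045 m while stopping
person approaches 1.0000·(0.2000+0.9400) = 1.1400 m
residual clearance needed = 0.0400+0.0150+0.0100 = 0.0650 m
S_min ≈ 0.4700+1.1045+1.1400+0.0650  ⇒  S_min = 5559/2000 m

S_min = 5559/2000 m = 2.7795 m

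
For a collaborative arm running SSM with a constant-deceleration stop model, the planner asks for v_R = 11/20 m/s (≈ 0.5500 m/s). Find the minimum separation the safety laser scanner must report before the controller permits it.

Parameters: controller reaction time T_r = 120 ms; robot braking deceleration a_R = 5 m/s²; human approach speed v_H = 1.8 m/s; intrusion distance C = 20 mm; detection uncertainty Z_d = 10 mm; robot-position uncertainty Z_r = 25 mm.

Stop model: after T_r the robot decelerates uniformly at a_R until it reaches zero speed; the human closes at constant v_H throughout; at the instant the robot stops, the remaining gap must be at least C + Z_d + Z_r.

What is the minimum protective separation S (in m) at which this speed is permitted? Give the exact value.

stop time T_s = (11/20)/5 = 0.1100 s
reaction-phase robot travel = 0.5500·0.1200 = 0.0660 m
robot under decel: 0.5500²/(2·5.0000) = 0.0302 m
human over T_r+T_s: 1.8000·(0.1200+0.1100) = 0.4140 m
margins: 0.0200+0.0100+0.0250 = 0.0550 m
S_min ≈ 0.0660+0.0302+0.4140+0.0550  ⇒  S_min = 2261/4000 m

S_min = 2261/4000 m = 0.5653 m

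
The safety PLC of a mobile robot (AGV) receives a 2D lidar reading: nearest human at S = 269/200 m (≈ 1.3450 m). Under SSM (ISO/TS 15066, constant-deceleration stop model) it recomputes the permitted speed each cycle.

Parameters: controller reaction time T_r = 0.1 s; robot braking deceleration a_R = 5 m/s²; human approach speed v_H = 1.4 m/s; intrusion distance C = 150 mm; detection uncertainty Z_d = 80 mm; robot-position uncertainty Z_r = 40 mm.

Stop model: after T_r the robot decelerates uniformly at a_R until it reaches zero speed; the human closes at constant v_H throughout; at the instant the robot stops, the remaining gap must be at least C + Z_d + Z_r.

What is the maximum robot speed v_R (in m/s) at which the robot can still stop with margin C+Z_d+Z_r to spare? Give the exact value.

v_R_max = 17/10 m/s = 1.7000 m/s

collect terms ⇒ (1/10)·v_R² + (19/50)·v_R + (-187/200) = 0
  disc = (19/50)² − 4·(1/10)·(-187/200) = 324/625 ; √disc = 18/25
  v_R = (−(19/50) + 18/25) / (2·(1/10)) = 17/10 m/s
check:
stop time T_s = (17/10)/5 = 0.3400 s
robot in T_r: 1.7000·0.1000 = 0.1700 m
robot covers 1.7000·0.3400 − ½·5.0000·0.3400² = 0.2890 m while stopping
person approaches 1.4000·(0.1000+0.3400) = 0.6160 m
margins: 0.1500+0.0800+0.0400 = 0.2700 m
sum ≈ 0.1700+0.2890+0.6160+0.2700 ≈ 1.3450 m = S ✓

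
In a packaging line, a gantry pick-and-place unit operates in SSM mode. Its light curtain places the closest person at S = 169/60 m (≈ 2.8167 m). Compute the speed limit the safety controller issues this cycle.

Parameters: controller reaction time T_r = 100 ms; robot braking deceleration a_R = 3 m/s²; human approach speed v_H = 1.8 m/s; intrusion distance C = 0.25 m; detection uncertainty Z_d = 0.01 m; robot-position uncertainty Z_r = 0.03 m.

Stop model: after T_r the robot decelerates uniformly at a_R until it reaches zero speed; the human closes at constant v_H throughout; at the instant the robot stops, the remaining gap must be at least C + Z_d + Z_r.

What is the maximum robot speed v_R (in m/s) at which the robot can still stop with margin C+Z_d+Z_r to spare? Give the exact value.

quadratic (1/6)·v² + (7/10)·v + (-176/75) = 0
  disc = (7/10)² − 4·(1/6)·(-176/75) = 1849/900 ; √disc = 43/30
  v_R = (−(7/10) + 43/30) / (2·(1/6)) = 11/5 m/s
check:
braking lasts T_s = (11/5)/3 = 0.7333 s
robot in T_r: 2.2000·0.1000 = 0.2200 m
robot covers 2.2000·0.7333 − ½·3.0000·0.7333² = 0.8067 m while stopping
human closes 1.8000·0.8333 = 1.5000 m
residual clearance needed = 0.2500+0.0100+0.0300 = 0.2900 m
sum ≈ 0.2200+0.8067+1.5000+0.2900 ≈ 2.8167 m = S ✓

v_R_max = 11/5 m/s = 2.2000 m/s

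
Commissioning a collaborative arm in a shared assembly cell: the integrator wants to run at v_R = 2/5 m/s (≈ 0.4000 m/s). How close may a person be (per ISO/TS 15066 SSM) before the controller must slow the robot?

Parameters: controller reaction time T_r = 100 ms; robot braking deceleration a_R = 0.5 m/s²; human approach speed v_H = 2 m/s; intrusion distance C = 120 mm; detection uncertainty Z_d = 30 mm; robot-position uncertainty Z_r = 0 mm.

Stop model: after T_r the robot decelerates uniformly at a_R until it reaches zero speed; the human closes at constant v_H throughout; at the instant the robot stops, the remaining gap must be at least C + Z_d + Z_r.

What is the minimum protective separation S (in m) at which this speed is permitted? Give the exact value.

T_s = v_R/a_R = (2/5)/(1/2) = 0.8000 s
robot in T_r: 0.4000·0.1000 = 0.0400 m
robot under decel: 0.4000²/(2·0.5000) = 0.1600 m
person approaches 2.0000·(0.1000+0.8000) = 1.8000 m
residual clearance needed = 0.1200+0.0300+0.0000 = 0.1500 m
S_min ≈ 0.0400+0.1600+1.8000+0.1500  ⇒  S_min = 43/20 m

S_min = 43/20 m = 2.1500 m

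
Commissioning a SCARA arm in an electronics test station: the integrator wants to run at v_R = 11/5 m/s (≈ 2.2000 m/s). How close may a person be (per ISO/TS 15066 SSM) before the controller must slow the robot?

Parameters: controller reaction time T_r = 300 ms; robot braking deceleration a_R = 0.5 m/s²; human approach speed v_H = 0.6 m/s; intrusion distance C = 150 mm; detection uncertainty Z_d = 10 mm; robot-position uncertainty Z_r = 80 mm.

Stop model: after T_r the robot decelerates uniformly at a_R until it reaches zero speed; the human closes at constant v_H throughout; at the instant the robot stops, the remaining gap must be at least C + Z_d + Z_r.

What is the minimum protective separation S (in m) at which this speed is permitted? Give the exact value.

S_min = 214/25 m = 8.5600 m

T_s = v_R/a_R = (11/5)/(1/2) = 4.4000 s
robot in T_r: 2.2000·0.3000 = 0.6600 m
braking distance = 2.2000²/(2·0.5000) = 4.8400 m
human closes 0.6000·4.7000 = 2.8200 m
margins: 0.1500+0.0100+0.0800 = 0.2400 m
S_min ≈ 0.6600+4.8400+2.8200+0.2400  ⇒  S_min = 214/25 m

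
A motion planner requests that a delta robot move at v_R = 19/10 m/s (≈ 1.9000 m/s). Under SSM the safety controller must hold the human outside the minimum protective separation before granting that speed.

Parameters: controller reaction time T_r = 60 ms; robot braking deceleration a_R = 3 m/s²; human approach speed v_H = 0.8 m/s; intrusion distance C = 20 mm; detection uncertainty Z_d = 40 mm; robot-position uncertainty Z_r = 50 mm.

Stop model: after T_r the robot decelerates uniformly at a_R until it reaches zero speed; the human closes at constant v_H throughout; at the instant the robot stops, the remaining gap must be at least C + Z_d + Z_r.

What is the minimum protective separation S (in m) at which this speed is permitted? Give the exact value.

S_min = 4141/3000 m = 1.3803 m

stop time T_s = (19/10)/3 = 0.6333 s
reaction-phase robot travel = 1.9000·0.0600 = 0.1140 m
braking distance = 1.9000²/(2·3.0000) = 0.6017 m
human closes 0.8000·0.6933 = 0.5547 m
C+Z_d+Z_r = 0.0200+0.0400+0.0500 = 0.1100 m
S_min ≈ 0.1140+0.6017+0.5547+0.1100  ⇒  S_min = 4141/3000 m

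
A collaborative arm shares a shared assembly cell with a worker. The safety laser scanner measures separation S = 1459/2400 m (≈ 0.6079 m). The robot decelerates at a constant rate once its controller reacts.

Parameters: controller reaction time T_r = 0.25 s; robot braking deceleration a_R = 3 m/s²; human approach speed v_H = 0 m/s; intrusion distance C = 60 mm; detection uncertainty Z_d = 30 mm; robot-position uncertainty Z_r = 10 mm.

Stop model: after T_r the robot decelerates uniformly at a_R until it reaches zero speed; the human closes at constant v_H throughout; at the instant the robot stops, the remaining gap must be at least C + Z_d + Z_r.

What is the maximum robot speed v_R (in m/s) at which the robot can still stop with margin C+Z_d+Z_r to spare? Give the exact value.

quadratic (1/6)·v² + (1/4)·v + (-1219/2400) = 0
  disc = (1/4)² − 4·(1/6)·(-1219/2400) = 361/900 ; √disc = 19/30
  v_R = (−(1/4) + 19/30) / (2·(1/6)) = 23/20 m/s
check:
braking lasts T_s = (23/20)/3 = 0.3833 s
robot covers v_R·T_r = 1.1500·0.2500 = 0.2875 m before braking
robot under decel: 1.1500²/(2·3.0000) = 0.2204 m
human closes 0.0000·0.6333 = 0.0000 m
margins: 0.0600+0.0300+0.0100 = 0.1000 m
sum ≈ 0.2875+0.2204+0.0000+0.1000 ≈ 0.6079 m = S ✓

v_R_max = 23/20 m/s = 1.1500 m/s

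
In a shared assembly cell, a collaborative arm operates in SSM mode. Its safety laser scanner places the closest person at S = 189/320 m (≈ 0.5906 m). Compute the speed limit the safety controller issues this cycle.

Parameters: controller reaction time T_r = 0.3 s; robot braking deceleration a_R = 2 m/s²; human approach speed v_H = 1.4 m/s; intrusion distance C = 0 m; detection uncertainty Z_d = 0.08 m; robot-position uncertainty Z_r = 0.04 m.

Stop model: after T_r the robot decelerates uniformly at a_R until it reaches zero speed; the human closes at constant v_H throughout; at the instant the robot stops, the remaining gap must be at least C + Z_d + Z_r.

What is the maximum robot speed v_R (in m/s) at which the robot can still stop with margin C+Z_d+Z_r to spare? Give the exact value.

v_R_max = 1/20 m/s = 0.0500 m/s

collect terms ⇒ (1/4)·v_R² + (1)·v_R + (-81/1600) = 0
  disc = (1)² − 4·(1/4)·(-81/1600) = 1681/1600 ; √disc = 41/40
  v_R = (−(1) + 41/40) / (2·(1/4)) = 1/20 m/s
check:
stop time T_s = (1/20)/2 = 0.0250 s
robot covers v_R·T_r = 0.0500·0.3000 = 0.0150 m before braking
robot under decel: 0.0500²/(2·2.0000) = 0.0006 m
person approaches 1.4000·(0.3000+0.0250) = 0.4550 m
C+Z_d+Z_r = 0.0000+0.0800+0.0400 = 0.1200 m
sum ≈ 0.0150+0.0006+0.4550+0.1200 ≈ 0.5906 m = S ✓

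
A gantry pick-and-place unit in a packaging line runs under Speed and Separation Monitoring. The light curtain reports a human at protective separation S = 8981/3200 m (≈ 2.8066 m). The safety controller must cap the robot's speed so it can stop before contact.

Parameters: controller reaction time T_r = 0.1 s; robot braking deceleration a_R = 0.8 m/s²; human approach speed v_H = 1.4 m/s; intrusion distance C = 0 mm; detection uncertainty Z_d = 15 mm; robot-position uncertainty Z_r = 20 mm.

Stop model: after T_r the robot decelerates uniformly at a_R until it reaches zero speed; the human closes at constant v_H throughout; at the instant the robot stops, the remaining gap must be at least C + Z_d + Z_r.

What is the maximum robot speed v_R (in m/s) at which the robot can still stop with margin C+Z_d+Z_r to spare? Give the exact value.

collect terms ⇒ (5/8)·v_R² + (37/20)·v_R + (-8421/3200) = 0
  disc = (37/20)² − 4·(5/8)·(-8421/3200) = 64009/6400 ; √disc = 253/80
  v_R = (−(37/20) + 253/80) / (2·(5/8)) = 21/20 m/s
check:
braking lasts T_s = (21/20)/(4/5) = 1.3125 s
robot in T_r: 1.0500·0.1000 = 0.1050 m
robot covers 1.0500·1.3125 − ½·0.8000·1.3125² = 0.6891 m while stopping
person approaches 1.4000·(0.1000+1.3125) = 1.9775 m
C+Z_d+Z_r = 0.0000+0.0150+0.0200 = 0.0350 m
sum ≈ 0.1050+0.6891+1.9775+0.0350 ≈ 2.8066 m = S ✓

v_R_max = 21/20 m/s = 1.0500 m/s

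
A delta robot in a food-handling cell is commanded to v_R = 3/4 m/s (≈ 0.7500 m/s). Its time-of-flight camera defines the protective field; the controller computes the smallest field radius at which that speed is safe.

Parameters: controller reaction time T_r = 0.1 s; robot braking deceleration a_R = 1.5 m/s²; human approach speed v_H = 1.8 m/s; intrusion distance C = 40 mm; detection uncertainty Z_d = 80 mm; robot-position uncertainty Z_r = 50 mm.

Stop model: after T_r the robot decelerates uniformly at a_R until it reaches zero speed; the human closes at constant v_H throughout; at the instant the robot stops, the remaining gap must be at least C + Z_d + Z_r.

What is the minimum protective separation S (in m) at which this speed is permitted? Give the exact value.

S_min = 121/80 m = 1.5125 m

stop time T_s = (3/4)/(3/2) = 0.5000 s
robot covers v_R·T_r = 0.7500·0.1000 = 0.0750 m before braking
braking distance = 0.7500²/(2·1.5000) = 0.1875 m
human over T_r+T_s: 1.8000·(0.1000+0.5000) = 1.0800 m
C+Z_d+Z_r = 0.0400+0.0800+0.0500 = 0.1700 m
S_min ≈ 0.0750+0.1875+1.0800+0.1700  ⇒  S_min = 121/80 m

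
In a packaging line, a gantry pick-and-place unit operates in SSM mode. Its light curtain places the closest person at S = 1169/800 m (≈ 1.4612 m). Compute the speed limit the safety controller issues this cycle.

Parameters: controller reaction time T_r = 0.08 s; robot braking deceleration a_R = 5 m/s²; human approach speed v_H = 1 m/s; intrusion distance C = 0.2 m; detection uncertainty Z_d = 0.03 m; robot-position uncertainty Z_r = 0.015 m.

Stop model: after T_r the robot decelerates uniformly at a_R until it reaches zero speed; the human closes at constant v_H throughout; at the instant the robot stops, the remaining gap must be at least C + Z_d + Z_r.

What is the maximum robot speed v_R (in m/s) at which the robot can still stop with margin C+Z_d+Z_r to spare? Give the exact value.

v_R_max = 9/4 m/s = 2.2500 m/s

quadratic (1/10)·v² + (7/25)·v + (-909/800) = 0
  disc = (7/25)² − 4·(1/10)·(-909/800) = 5329/10000 ; √disc = 73/100
  v_R = (−(7/25) + 73/100) / (2·(1/10)) = 9/4 m/s
check:
stop time T_s = (9/4)/5 = 0.4500 s
robot in T_r: 2.2500·0.0800 = 0.1800 m
braking distance = 2.2500²/(2·5.0000) = 0.5062 m
human over T_r+T_s: 1.0000·(0.0800+0.4500) = 0.5300 m
C+Z_d+Z_r = 0.2000+0.0300+0.0150 = 0.2450 m
sum ≈ 0.1800+0.5062+0.5300+0.2450 ≈ 1.4612 m = S ✓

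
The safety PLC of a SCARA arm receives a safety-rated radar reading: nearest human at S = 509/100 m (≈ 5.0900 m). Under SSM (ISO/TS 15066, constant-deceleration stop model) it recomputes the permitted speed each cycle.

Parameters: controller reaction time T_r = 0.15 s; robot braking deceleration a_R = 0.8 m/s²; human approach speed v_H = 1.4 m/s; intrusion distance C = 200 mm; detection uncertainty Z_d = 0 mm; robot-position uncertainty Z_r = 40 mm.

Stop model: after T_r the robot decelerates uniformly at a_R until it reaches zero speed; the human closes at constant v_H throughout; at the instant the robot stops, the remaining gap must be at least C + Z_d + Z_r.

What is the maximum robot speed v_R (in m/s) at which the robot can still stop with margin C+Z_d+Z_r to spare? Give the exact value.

at the boundary: (5/8)·v² + (19/10)·v + (-116/25) = 0
  disc = (19/10)² − 4·(5/8)·(-116/25) = 1521/100 ; √disc = 39/10
  v_R = (−(19/10) + 39/10) / (2·(5/8)) = 8/5 m/s
check:
stop time T_s = (8/5)/(4/5) = 2.0000 s
reaction-phase robot travel = 1.6000·0.1500 = 0.2400 m
robot covers 1.6000·2.0000 − ½·0.8000·2.0000² = 1.6000 m while stopping
human over T_r+T_s: 1.4000·(0.1500+2.0000) = 3.0100 m
C+Z_d+Z_r = 0.2000+0.0000+0.0400 = 0.2400 m
sum ≈ 0.2400+1.6000+3.0100+0.2400 ≈ 5.0900 m = S ✓

v_R_max = 8/5 m/s = 1.6000 m/s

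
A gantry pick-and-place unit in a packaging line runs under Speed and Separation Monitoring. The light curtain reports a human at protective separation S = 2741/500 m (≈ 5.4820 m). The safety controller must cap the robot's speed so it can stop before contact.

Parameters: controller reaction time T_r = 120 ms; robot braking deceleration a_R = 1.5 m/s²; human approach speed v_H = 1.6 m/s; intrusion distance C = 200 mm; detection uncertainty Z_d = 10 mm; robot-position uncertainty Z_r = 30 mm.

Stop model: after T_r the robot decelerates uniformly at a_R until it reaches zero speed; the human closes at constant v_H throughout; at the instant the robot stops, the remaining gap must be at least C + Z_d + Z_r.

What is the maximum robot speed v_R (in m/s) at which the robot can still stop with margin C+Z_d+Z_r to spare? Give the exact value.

at the boundary: (1/3)·v² + (89/75)·v + (-101/20) = 0
  disc = (89/75)² − 4·(1/3)·(-101/20) = 45796/5625 ; √disc = 214/75
  v_R = (−(89/75) + 214/75) / (2·(1/3)) = 5/2 m/s
check:
T_s = v_R/a_R = (5/2)/(3/2) = 1.6667 s
reaction-phase robot travel = 2.5000·0.1200 = 0.3000 m
braking distance = 2.5000²/(2·1.5000) = 2.0833 m
human over T_r+T_s: 1.6000·(0.1200+1.6667) = 2.8587 m
margins: 0.2000+0.0100+0.0300 = 0.2400 m
sum ≈ 0.3000+2.0833+2.8587+0.2400 ≈ 5.4820 m = S ✓

v_R_max = 5/2 m/s = 2.5000 m/s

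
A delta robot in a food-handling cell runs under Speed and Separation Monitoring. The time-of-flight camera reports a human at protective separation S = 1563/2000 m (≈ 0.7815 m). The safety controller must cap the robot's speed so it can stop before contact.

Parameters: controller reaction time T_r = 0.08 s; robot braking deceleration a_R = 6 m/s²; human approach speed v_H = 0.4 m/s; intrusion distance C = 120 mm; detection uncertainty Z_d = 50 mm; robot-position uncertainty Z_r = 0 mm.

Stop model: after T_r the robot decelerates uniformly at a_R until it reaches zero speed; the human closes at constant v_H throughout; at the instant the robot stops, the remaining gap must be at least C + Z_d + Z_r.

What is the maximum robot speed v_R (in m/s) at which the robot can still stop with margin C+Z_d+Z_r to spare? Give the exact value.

at the boundary: (1/12)·v² + (11/75)·v + (-1159/2000) = 0
  disc = (11/75)² − 4·(1/12)·(-1159/2000) = 19321/90000 ; √disc = 139/300
  v_R = (−(11/75) + 139/300) / (2·(1/12)) = 19/10 m/s
check:
T_s = v_R/a_R = (19/10)/6 = 0.3167 s
reaction-phase robot travel = 1.9000·0.0800 = 0.1520 m
braking distance = 1.9000²/(2·6.0000) = 0.3008 m
human closes 0.4000·0.3967 = 0.1587 m
C+Z_d+Z_r = 0.1200+0.0500+0.0000 = 0.1700 m
sum ≈ 0.1520+0.3008+0.1587+0.1700 ≈ 0.7815 m = S ✓

v_R_max = 19/10 m/s = 1.9000 m/s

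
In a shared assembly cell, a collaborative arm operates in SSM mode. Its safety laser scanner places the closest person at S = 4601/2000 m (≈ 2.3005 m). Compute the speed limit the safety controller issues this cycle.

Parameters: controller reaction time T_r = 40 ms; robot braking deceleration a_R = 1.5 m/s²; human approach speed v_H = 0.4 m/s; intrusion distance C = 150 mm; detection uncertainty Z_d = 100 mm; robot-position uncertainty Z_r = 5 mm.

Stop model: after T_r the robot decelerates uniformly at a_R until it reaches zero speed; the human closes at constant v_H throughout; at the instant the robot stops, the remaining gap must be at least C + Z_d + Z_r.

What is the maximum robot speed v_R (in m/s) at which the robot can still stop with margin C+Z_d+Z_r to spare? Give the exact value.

v_R_max = 41/20 m/s = 2.0500 m/s

collect terms ⇒ (1/3)·v_R² + (23/75)·v_R + (-4059/2000) = 0
  disc = (23/75)² − 4·(1/3)·(-4059/2000) = 63001/22500 ; √disc = 251/150
  v_R = (−(23/75) + 251/150) / (2·(1/3)) = 41/20 m/s
check:
stop time T_s = (41/20)/(3/2) = 1.3667 s
robot in T_r: 2.0500·0.0400 = 0.0820 m
robot under decel: 2.0500²/(2·1.5000) = 1.4008 m
human over T_r+T_s: 0.4000·(0.0400+1.3667) = 0.5627 m
residual clearance needed = 0.1500+0.1000+0.0050 = 0.2550 m
sum ≈ 0.0820+1.4008+0.5627+0.2550 ≈ 2.3005 m = S ✓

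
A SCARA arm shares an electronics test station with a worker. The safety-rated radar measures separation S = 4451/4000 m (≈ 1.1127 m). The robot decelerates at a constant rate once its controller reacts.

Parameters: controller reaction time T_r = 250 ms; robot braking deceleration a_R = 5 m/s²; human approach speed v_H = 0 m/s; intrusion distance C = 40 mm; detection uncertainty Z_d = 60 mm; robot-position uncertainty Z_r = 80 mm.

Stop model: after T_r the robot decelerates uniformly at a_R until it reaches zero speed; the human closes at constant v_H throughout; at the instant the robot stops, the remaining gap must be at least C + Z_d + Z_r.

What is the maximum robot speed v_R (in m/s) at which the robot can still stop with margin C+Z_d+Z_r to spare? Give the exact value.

at the boundary: (1/10)·v² + (1/4)·v + (-3731/4000) = 0
  disc = (1/4)² − 4·(1/10)·(-3731/4000) = 1089/2500 ; √disc = 33/50
  v_R = (−(1/4) + 33/50) / (2·(1/10)) = 41/20 m/s
check:
stop time T_s = (41/20)/5 = 0.4100 s
robot covers v_R·T_r = 2.0500·0.2500 = 0.5125 m before braking
robot under decel: 2.0500²/(2·5.0000) = 0.4203 m
person approaches 0.0000·(0.2500+0.4100) = 0.0000 m
margins: 0.0400+0.0600+0.0800 = 0.1800 m
sum ≈ 0.5125+0.4203+0.0000+0.1800 ≈ 1.1127 m = S ✓

v_R_max = 41/20 m/s = 2.0500 m/s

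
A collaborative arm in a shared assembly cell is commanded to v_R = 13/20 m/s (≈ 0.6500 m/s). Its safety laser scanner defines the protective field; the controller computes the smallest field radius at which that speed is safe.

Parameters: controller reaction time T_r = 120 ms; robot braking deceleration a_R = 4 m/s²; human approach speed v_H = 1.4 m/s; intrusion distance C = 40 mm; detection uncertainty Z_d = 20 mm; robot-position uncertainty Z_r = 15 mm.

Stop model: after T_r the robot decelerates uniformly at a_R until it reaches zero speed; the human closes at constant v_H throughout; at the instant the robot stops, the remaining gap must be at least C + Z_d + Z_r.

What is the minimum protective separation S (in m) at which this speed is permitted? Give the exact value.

stop time T_s = (13/20)/4 = 0.1625 s
robot covers v_R·T_r = 0.6500·0.1200 = 0.0780 m before braking
robot covers 0.6500·0.1625 − ½·4.0000·0.1625² = 0.0528 m while stopping
person approaches 1.4000·(0.1200+0.1625) = 0.3955 m
C+Z_d+Z_r = 0.0400+0.0200+0.0150 = 0.0750 m
S_min ≈ 0.0780+0.0528+0.3955+0.0750  ⇒  S_min = 9621/16000 m

S_min = 9621/16000 m = 0.6013 m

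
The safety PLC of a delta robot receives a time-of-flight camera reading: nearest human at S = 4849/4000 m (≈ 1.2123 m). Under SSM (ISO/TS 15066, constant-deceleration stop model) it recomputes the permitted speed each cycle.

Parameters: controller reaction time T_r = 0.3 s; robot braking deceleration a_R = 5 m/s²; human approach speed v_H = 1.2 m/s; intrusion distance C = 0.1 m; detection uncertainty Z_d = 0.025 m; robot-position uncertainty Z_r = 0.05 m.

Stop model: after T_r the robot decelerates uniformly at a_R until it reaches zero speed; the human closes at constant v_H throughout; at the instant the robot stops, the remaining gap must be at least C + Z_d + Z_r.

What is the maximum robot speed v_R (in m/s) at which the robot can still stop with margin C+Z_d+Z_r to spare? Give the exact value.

quadratic (1/10)·v² + (27/50)·v + (-2709/4000) = 0
  disc = (27/50)² − 4·(1/10)·(-2709/4000) = 9/16 ; √disc = 3/4
  v_R = (−(27/50) + 3/4) / (2·(1/10)) = 21/20 m/s
check:
T_s = v_R/a_R = (21/20)/5 = 0.2100 s
robot covers v_R·T_r = 1.0500·0.3000 = 0.3150 m before braking
robot covers 1.0500·0.2100 − ½·5.0000·0.2100² = 0.1103 m while stopping
human closes 1.2000·0.5100 = 0.6120 m
margins: 0.1000+0.0250+0.0500 = 0.1750 m
sum ≈ 0.3150+0.1103+0.6120+0.1750 ≈ 1.2123 m = S ✓

v_R_max = 21/20 m/s = 1.0500 m/s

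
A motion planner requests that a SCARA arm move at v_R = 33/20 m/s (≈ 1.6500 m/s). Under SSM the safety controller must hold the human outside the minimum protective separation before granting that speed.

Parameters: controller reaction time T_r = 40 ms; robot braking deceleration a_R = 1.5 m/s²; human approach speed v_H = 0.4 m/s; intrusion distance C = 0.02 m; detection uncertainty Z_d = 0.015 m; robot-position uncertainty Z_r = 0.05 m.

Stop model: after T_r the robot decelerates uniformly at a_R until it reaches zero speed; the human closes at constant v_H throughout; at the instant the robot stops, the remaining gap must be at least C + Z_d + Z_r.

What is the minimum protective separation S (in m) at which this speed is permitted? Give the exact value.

braking lasts T_s = (33/20)/(3/2) = 1.1000 s
robot covers v_R·T_r = 1.6500·0.0400 = 0.0660 m before braking
robot under decel: 1.6500²/(2·1.5000) = 0.9075 m
human closes 0.4000·1.1400 = 0.4560 m
residual clearance needed = 0.0200+0.0150+0.0500 = 0.0850 m
S_min ≈ 0.0660+0.9075+0.4560+0.0850  ⇒  S_min = 3029/2000 m

S_min = 3029/2000 m = 1.5145 m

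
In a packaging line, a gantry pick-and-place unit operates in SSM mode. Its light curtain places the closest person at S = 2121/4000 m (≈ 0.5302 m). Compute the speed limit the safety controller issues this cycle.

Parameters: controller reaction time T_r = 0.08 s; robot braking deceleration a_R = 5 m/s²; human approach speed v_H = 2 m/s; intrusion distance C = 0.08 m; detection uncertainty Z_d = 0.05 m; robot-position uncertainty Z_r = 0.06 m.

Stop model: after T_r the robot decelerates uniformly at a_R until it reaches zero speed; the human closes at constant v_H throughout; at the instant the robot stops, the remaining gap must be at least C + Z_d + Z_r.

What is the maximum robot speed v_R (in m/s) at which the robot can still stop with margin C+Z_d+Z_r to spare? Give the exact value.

quadratic (1/10)·v² + (12/25)·v + (-721/4000) = 0
  disc = (12/25)² − 4·(1/10)·(-721/4000) = 121/400 ; √disc = 11/20
  v_R = (−(12/25) + 11/20) / (2·(1/10)) = 7/20 m/s
check:
stop time T_s = (7/20)/5 = 0.0700 s
robot in T_r: 0.3500·0.0800 = 0.0280 m
braking distance = 0.3500²/(2·5.0000) = 0.0123 m
human closes 2.0000·0.1500 = 0.3000 m
C+Z_d+Z_r = 0.0800+0.0500+0.0600 = 0.1900 m
sum ≈ 0.0280+0.0123+0.3000+0.1900 ≈ 0.5302 m = S ✓

v_R_max = 7/20 m/s = 0.3500 m/s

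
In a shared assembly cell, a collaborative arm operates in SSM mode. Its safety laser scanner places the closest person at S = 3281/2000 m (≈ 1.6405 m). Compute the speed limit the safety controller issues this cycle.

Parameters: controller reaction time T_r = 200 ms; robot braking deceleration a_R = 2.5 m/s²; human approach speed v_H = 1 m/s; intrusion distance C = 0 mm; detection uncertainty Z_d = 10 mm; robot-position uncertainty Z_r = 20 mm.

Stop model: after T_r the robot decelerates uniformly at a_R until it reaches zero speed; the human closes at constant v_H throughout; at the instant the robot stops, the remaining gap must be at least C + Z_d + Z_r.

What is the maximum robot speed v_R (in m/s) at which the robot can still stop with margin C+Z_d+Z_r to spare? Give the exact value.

quadratic (1/5)·v² + (3/5)·v + (-2821/2000) = 0
  disc = (3/5)² − 4·(1/5)·(-2821/2000) = 3721/2500 ; √disc = 61/50
  v_R = (−(3/5) + 61/50) / (2·(1/5)) = 31/20 m/s
check:
T_s = v_R/a_R = (31/20)/(5/2) = 0.6200 s
reaction-phase robot travel = 1.5500·0.2000 = 0.3100 m
robot covers 1.5500·0.6200 − ½·2.5000·0.6200² = 0.4805 m while stopping
person approaches 1.0000·(0.2000+0.6200) = 0.8200 m
C+Z_d+Z_r = 0.0000+0.0100+0.0200 = 0.0300 m
sum ≈ 0.3100+0.4805+0.8200+0.0300 ≈ 1.6405 m = S ✓

v_R_max = 31/20 m/s = 1.5500 m/s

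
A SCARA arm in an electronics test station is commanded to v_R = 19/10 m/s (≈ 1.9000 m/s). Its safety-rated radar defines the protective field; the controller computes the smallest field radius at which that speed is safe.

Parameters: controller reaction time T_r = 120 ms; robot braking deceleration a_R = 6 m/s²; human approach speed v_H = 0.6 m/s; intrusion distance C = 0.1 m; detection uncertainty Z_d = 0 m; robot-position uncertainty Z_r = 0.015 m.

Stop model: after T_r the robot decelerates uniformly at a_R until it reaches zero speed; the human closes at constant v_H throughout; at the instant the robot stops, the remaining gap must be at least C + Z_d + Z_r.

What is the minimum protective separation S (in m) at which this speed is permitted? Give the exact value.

T_s = v_R/a_R = (19/10)/6 = 0.3167 s
robot in T_r: 1.9000·0.1200 = 0.2280 m
braking distance = 1.9000²/(2·6.0000) = 0.3008 m
human over T_r+T_s: 0.6000·(0.1200+0.3167) = 0.2620 m
margins: 0.1000+0.0000+0.0150 = 0.1150 m
S_min ≈ 0.2280+0.3008+0.2620+0.1150  ⇒  S_min = 1087/1200 m

S_min = 1087/1200 m = 0.9058 m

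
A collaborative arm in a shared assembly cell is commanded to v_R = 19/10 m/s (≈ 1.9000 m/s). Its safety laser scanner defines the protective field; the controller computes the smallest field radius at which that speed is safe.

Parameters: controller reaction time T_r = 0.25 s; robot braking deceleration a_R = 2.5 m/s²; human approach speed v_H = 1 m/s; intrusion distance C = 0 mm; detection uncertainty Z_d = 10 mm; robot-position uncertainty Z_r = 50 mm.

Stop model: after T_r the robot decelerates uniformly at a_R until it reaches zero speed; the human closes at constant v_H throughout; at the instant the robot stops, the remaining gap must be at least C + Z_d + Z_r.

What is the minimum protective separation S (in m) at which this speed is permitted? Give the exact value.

T_s = v_R/a_R = (19/10)/(5/2) = 0.7600 s
reaction-phase robot travel = 1.9000·0.2500 = 0.4750 m
braking distance = 1.9000²/(2·2.5000) = 0.7220 m
person approaches 1.0000·(0.2500+0.7600) = 1.0100 m
residual clearance needed = 0.0000+0.0100+0.0500 = 0.0600 m
S_min ≈ 0.4750+0.7220+1.0100+0.0600  ⇒  S_min = 2267/1000 m

S_min = 2267/1000 m = 2.2670 m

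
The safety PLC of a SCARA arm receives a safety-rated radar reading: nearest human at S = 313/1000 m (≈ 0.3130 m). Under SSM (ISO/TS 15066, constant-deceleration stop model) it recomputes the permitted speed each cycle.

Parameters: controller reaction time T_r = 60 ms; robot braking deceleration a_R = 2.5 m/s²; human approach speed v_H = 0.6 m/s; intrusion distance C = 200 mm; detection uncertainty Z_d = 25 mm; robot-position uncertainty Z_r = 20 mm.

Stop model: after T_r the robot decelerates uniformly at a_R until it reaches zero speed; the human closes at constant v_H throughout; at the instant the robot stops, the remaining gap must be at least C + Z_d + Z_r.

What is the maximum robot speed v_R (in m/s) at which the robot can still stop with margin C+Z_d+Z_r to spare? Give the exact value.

at the boundary: (1/5)·v² + (3/10)·v + (-4/125) = 0
  disc = (3/10)² − 4·(1/5)·(-4/125) = 289/2500 ; √disc = 17/50
  v_R = (−(3/10) + 17/50) / (2·(1/5)) = 1/10 m/s
check:
braking lasts T_s = (1/10)/(5/2) = 0.0400 s
robot in T_r: 0.1000·0.0600 = 0.0060 m
robot covers 0.1000·0.0400 − ½·2.5000·0.0400² = 0.0020 m while stopping
person approaches 0.6000·(0.0600+0.0400) = 0.0600 m
C+Z_d+Z_r = 0.2000+0.0250+0.0200 = 0.2450 m
sum ≈ 0.0060+0.0020+0.0600+0.2450 ≈ 0.3130 m = S ✓

v_R_max = 1/10 m/s = 0.1000 m/s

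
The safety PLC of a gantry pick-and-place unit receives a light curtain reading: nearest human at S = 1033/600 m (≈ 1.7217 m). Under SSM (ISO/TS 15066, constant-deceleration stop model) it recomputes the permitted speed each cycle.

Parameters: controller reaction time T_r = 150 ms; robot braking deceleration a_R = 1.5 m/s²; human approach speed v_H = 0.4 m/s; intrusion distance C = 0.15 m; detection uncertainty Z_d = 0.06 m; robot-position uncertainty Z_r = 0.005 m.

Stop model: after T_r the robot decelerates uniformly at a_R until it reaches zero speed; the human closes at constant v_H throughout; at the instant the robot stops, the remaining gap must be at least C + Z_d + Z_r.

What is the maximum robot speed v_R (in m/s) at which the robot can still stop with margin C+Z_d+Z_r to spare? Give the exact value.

v_R_max = 31/20 m/s = 1.5500 m/s

quadratic (1/3)·v² + (5/12)·v + (-217/150) = 0
  disc = (5/12)² − 4·(1/3)·(-217/150) = 841/400 ; √disc = 29/20
  v_R = (−(5/12) + 29/20) / (2·(1/3)) = 31/20 m/s
check:
T_s = v_R/a_R = (31/20)/(3/2) = 1.0333 s
robot covers v_R·T_r = 1.5500·0.1500 = 0.2325 m before braking
braking distance = 1.5500²/(2·1.5000) = 0.8008 m
human over T_r+T_s: 0.4000·(0.1500+1.0333) = 0.4733 m
residual clearance needed = 0.1500+0.0600+0.0050 = 0.2150 m
sum ≈ 0.2325+0.8008+0.4733+0.2150 ≈ 1.7217 m = S ✓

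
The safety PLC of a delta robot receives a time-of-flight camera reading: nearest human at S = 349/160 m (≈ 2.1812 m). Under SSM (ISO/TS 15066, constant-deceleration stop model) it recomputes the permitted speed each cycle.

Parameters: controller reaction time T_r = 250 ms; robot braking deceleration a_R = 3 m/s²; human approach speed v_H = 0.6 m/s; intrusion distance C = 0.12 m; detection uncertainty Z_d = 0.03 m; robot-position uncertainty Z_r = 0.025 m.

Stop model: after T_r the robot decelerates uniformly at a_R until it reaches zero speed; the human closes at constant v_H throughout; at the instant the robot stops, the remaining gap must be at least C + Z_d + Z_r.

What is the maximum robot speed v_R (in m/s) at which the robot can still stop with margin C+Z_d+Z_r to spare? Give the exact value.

collect terms ⇒ (1/6)·v_R² + (9/20)·v_R + (-297/160) = 0
  disc = (9/20)² − 4·(1/6)·(-297/160) = 36/25 ; √disc = 6/5
  v_R = (−(9/20) + 6/5) / (2·(1/6)) = 9/4 m/s
check:
braking lasts T_s = (9/4)/3 = 0.7500 s
reaction-phase robot travel = 2.2500·0.2500 = 0.5625 m
braking distance = 2.2500²/(2·3.0000) = 0.8438 m
human closes 0.6000·1.0000 = 0.6000 m
margins: 0.1200+0.0300+0.0250 = 0.1750 m
sum ≈ 0.5625+0.8438+0.6000+0.1750 ≈ 2.1812 m = S ✓

v_R_max = 9/4 m/s = 2.2500 m/s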